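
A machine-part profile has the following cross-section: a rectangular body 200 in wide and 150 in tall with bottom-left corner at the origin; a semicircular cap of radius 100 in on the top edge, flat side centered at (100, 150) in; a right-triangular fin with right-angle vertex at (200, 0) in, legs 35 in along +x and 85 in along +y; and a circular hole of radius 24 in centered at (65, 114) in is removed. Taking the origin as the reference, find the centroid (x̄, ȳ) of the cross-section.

x̄ = 105.06 in, ȳ = 112.56 in

Part | A | x̄ᵢ | ȳᵢ | A·x̄ᵢ | A·ȳᵢ
rectangular body | 30000.00 | 100.00 | 75.00 | 3000000.00 | 2250000.00
semicircular top | 15707.96 | 100.00 | 192.44 | 1570796.33 | 3022861.16
triangular fin | 1487.50 | 211.67 | 28.33 | 314854.17 | 42145.83
hole | -1809.56 | 65.00 | 114.00 | -117621.23 | -206289.54
Σ | 45385.91 |  |  | 4768029.26 | 5108717.45
x̄ = 4768029.26 / 45385.91 = 105.06 in
ȳ = 5108717.45 / 45385.91 = 112.56 in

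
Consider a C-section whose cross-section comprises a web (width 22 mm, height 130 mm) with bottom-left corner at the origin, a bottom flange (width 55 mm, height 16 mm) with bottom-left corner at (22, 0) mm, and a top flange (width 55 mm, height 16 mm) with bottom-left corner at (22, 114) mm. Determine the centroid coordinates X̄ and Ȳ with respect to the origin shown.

web: A = 22 × 130 = 2860.00, centroid at (11.00, 65.00).
bottom flange: A = 55 × 16 = 880.00, centroid at (49.50, 8.00).
top flange: A = 55 × 16 = 880.00, centroid at (49.50, 122.00).
ΣA = 4620.00 mm², ΣAX̄ = 118580.00 mm³, ΣAȲ = 300300.00 mm³.
X̄ = 118580.00/4620.00 = 25.67 mm; Ȳ = 300300.00/4620.00 = 65.00 mm.

X̄ = 25.67 mm, Ȳ = 65.00 mm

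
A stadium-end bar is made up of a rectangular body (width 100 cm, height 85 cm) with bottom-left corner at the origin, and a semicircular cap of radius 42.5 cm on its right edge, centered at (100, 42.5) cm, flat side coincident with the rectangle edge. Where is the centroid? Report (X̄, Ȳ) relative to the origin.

X̄ = 67.03 cm, Ȳ = 42.50 cm

rectangular body: A = 100 × 85 = 8500.00, centroid at (50.00, 42.50).
semicircular end: A = ½π·42.5² = 2837.25, centroid at (118.04, 42.50).
ΣA = 11337.25 cm²
ΣAX̄ = (8500.00)(50.00) + (2837.25)(118.04) = 759902.17 cm³
ΣAȲ = (8500.00)(42.50) + (2837.25)(42.50) = 481833.16 cm³
X̄ = 759902.17 / 11337.25 = 67.03 cm
Ȳ = 481833.16 / 11337.25 = 42.50 cm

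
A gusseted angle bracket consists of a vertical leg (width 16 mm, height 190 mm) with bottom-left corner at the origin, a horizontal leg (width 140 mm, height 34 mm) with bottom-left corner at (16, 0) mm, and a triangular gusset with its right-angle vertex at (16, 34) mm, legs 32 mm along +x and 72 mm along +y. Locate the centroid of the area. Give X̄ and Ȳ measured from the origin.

X̄ = 51.88 mm, Ȳ = 48.76 mm

vertical leg: A = 16 × 190 = 3040.00, centroid at (8.00, 95.00).
horizontal leg: A = 140 × 34 = 4760.00, centroid at (86.00, 17.00).
gusset: A = ½·32·72 = 1152.00, centroid at (26.67, 58.00).
ΣA = 8952.00 mm²
ΣAX̄ = (3040.00)(8.00) + (4760.00)(86.00) + (1152.00)(26.67) = 464400.00 mm³
ΣAȲ = (3040.00)(95.00) + (4760.00)(17.00) + (1152.00)(58.00) = 436536.00 mm³
X̄ = 464400.00 / 8952.00 = 51.88 mm
Ȳ = 436536.00 / 8952.00 = 48.76 mm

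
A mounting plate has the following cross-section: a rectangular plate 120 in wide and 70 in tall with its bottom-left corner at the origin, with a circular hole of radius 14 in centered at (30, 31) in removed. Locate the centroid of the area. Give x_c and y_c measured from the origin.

x_c = 62.37 in, y_c = 35.32 in

plate: A = 120 × 70 = 8400.00, centroid at (60.00, 35.00).
hole: A = −π·14² = -615.75, centroid at (30.00, 31.00).
ΣA = 7784.25 in², ΣAx_c = 485527.44 in³, ΣAy_c = 274911.68 in³.
x_c = 485527.44/7784.25 = 62.37 in; y_c = 274911.68/7784.25 = 35.32 in.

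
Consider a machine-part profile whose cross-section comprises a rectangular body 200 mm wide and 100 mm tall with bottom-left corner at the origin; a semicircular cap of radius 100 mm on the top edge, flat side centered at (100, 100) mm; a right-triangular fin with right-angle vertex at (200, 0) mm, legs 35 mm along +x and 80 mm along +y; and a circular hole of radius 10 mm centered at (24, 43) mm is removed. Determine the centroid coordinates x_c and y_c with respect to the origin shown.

rectangular body: A = 200 × 100 = 20000.00, centroid at (100.00, 50.00).
semicircular top: A = ½π·100² = 15707.96, centroid at (100.00, 142.44).
triangular fin: A = ½·35·80 = 1400.00, centroid at (211.67, 26.67).
hole: A = −π·10² = -314.16, centroid at (24.00, 43.00).
ΣA = 36793.80 mm²
ΣAx_c = (20000.00)(100.00) + (15707.96)(100.00) + (1400.00)(211.67) + (-314.16)(24.00) = 3859589.84 mm³
ΣAy_c = (20000.00)(50.00) + (15707.96)(142.44) + (1400.00)(26.67) + (-314.16)(43.00) = 3261287.48 mm³
x_c = 3859589.84 / 36793.80 = 104.90 mm
y_c = 3261287.48 / 36793.80 = 88.64 mm

x_c = 104.90 mm, y_c = 88.64 mm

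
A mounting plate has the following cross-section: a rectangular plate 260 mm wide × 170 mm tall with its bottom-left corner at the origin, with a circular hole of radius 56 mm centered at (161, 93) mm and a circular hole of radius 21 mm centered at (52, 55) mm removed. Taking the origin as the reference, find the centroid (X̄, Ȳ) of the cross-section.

plate: A = 260 × 170 = 44200.00, centroid at (130.00, 85.00).
hole 1: A = −π·56² = -9852.03, centroid at (161.00, 93.00).
hole 2: A = −π·21² = -1385.44, centroid at (52.00, 55.00).
ΣA = 32962.52 mm²
ΣAX̄ = (44200.00)(130.00) + (-9852.03)(161.00) + (-1385.44)(52.00) = 4087779.43 mm³
ΣAȲ = (44200.00)(85.00) + (-9852.03)(93.00) + (-1385.44)(55.00) = 2764561.46 mm³
X̄ = 4087779.43 / 32962.52 = 124.01 mm
Ȳ = 2764561.46 / 32962.52 = 83.87 mm

X̄ = 124.01 mm, Ȳ = 83.87 mm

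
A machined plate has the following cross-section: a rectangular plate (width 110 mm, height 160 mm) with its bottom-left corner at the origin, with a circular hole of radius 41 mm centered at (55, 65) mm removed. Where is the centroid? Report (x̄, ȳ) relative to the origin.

Part | A | x̄ᵢ | ȳᵢ | A·x̄ᵢ | A·ȳᵢ
plate | 17600.00 | 55.00 | 80.00 | 968000.00 | 1408000.00
hole | -5281.02 | 55.00 | 65.00 | -290455.95 | -343266.12
Σ | 12318.98 |  |  | 677544.05 | 1064733.88
x̄ = 677544.05 / 12318.98 = 55.00 mm
ȳ = 1064733.88 / 12318.98 = 86.43 mm

x̄ = 55.00 mm, ȳ = 86.43 mm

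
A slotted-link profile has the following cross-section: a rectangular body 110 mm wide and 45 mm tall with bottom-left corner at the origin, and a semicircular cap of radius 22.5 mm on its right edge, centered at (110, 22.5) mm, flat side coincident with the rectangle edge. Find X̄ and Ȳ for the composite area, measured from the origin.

X̄ = 63.93 mm, Ȳ = 22.50 mm

Part | A | x̄ᵢ | ȳᵢ | A·x̄ᵢ | A·ȳᵢ
rectangular body | 4950.00 | 55.00 | 22.50 | 272250.00 | 111375.00
semicircular end | 795.22 | 119.55 | 22.50 | 95067.47 | 17892.35
Σ | 5745.22 |  |  | 367317.47 | 129267.35
X̄ = 367317.47 / 5745.22 = 63.93 mm
Ȳ = 129267.35 / 5745.22 = 22.50 mm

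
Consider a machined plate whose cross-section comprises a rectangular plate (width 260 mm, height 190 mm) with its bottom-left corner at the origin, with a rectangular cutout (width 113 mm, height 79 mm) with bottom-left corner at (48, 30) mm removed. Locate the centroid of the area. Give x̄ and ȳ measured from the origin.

plate: A = 260 × 190 = 49400.00, centroid at (130.00, 95.00).
hole: A = −(113 × 79) = -8927.00, centroid at (104.50, 69.50).
ΣA = 40473.00 mm², ΣAx̄ = 5489128.50 mm³, ΣAȳ = 4072573.50 mm³.
x̄ = 5489128.50/40473.00 = 135.62 mm; ȳ = 4072573.50/40473.00 = 100.62 mm.

x̄ = 135.62 mm, ȳ = 100.62 mm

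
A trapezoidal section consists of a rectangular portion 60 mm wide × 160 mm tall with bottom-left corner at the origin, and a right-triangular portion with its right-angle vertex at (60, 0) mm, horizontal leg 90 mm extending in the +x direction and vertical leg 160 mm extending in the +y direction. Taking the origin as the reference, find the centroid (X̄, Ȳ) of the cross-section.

X̄ = 55.71 mm, Ȳ = 68.57 mm

Part | A | x̄ᵢ | ȳᵢ | A·x̄ᵢ | A·ȳᵢ
rectangular portion | 9600.00 | 30.00 | 80.00 | 288000.00 | 768000.00
triangular portion | 7200.00 | 90.00 | 53.33 | 648000.00 | 384000.00
Σ | 16800.00 |  |  | 936000.00 | 1152000.00
X̄ = 936000.00 / 16800.00 = 55.71 mm
Ȳ = 1152000.00 / 16800.00 = 68.57 mm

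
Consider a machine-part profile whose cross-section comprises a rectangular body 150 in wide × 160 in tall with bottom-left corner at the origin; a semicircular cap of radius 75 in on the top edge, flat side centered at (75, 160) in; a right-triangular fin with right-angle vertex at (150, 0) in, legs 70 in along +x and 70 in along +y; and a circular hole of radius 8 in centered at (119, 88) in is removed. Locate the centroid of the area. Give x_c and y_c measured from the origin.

rectangular body: A = 150 × 160 = 24000.00, centroid at (75.00, 80.00).
semicircular top: A = ½π·75² = 8835.73, centroid at (75.00, 191.83).
triangular fin: A = ½·70·70 = 2450.00, centroid at (173.33, 23.33).
hole: A = −π·8² = -201.06, centroid at (119.00, 88.00).
ΣA = 35084.67 in², ΣAx_c = 2863420.00 in³, ΣAy_c = 3654439.91 in³.
x_c = 2863420.00/35084.67 = 81.61 in; y_c = 3654439.91/35084.67 = 104.16 in.

x_c = 81.61 in, y_c = 104.16 in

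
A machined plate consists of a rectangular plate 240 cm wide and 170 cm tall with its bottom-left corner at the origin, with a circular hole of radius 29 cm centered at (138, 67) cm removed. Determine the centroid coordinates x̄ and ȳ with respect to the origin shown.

plate: A = 240 × 170 = 40800.00, centroid at (120.00, 85.00).
hole: A = −π·29² = -2642.08, centroid at (138.00, 67.00).
ΣA = 38157.92 cm², ΣAx̄ = 4531393.04 cm³, ΣAȳ = 3290980.68 cm³.
x̄ = 4531393.04/38157.92 = 118.75 cm; ȳ = 3290980.68/38157.92 = 86.25 cm.

x̄ = 118.75 cm, ȳ = 86.25 cm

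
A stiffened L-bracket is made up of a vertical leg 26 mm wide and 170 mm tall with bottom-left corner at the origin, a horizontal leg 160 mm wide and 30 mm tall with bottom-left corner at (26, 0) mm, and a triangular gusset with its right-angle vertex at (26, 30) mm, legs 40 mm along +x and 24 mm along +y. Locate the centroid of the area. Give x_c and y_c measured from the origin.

vertical leg: A = 26 × 170 = 4420.00, centroid at (13.00, 85.00).
horizontal leg: A = 160 × 30 = 4800.00, centroid at (106.00, 15.00).
gusset: A = ½·40·24 = 480.00, centroid at (39.33, 38.00).
ΣA = 9700.00 mm², ΣAx_c = 585140.00 mm³, ΣAy_c = 465940.00 mm³.
x_c = 585140.00/9700.00 = 60.32 mm; y_c = 465940.00/9700.00 = 48.04 mm.

x_c = 60.32 mm, y_c = 48.04 mm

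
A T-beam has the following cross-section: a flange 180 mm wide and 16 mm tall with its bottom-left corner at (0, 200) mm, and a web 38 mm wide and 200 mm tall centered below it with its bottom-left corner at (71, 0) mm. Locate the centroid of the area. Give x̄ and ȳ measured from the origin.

Part | A | x̄ᵢ | ȳᵢ | A·x̄ᵢ | A·ȳᵢ
web | 7600.00 | 90.00 | 100.00 | 684000.00 | 760000.00
flange | 2880.00 | 90.00 | 208.00 | 259200.00 | 599040.00
Σ | 10480.00 |  |  | 943200.00 | 1359040.00
x̄ = 943200.00 / 10480.00 = 90.00 mm
ȳ = 1359040.00 / 10480.00 = 129.68 mm

x̄ = 90.00 mm, ȳ = 129.68 mm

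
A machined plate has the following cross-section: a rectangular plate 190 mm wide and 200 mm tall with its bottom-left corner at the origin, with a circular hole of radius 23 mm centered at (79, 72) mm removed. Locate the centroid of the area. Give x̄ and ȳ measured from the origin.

x̄ = 95.73 mm, ȳ = 101.28 mm

Part | A | x̄ᵢ | ȳᵢ | A·x̄ᵢ | A·ȳᵢ
plate | 38000.00 | 95.00 | 100.00 | 3610000.00 | 3800000.00
hole | -1661.90 | 79.00 | 72.00 | -131290.30 | -119656.98
Σ | 36338.10 |  |  | 3478709.70 | 3680343.02
x̄ = 3478709.70 / 36338.10 = 95.73 mm
ȳ = 3680343.02 / 36338.10 = 101.28 mm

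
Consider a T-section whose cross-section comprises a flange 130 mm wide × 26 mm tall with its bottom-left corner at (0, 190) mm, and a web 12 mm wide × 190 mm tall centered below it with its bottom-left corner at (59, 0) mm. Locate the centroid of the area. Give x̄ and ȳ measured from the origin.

x̄ = 65.00 mm, ȳ = 159.49 mm

Part | A | x̄ᵢ | ȳᵢ | A·x̄ᵢ | A·ȳᵢ
web | 2280.00 | 65.00 | 95.00 | 148200.00 | 216600.00
flange | 3380.00 | 65.00 | 203.00 | 219700.00 | 686140.00
Σ | 5660.00 |  |  | 367900.00 | 902740.00
x̄ = 367900.00 / 5660.00 = 65.00 mm
ȳ = 902740.00 / 5660.00 = 159.49 mm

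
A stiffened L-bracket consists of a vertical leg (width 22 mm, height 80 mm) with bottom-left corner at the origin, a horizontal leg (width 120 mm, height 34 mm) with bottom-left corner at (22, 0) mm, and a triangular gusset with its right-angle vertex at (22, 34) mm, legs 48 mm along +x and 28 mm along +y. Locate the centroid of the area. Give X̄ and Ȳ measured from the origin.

X̄ = 58.27 mm, Ȳ = 25.93 mm

vertical leg: A = 22 × 80 = 1760.00, centroid at (11.00, 40.00).
horizontal leg: A = 120 × 34 = 4080.00, centroid at (82.00, 17.00).
gusset: A = ½·48·28 = 672.00, centroid at (38.00, 43.33).
ΣA = 6512.00 mm², ΣAX̄ = 379456.00 mm³, ΣAȲ = 168880.00 mm³.
X̄ = 379456.00/6512.00 = 58.27 mm; Ȳ = 168880.00/6512.00 = 25.93 mm.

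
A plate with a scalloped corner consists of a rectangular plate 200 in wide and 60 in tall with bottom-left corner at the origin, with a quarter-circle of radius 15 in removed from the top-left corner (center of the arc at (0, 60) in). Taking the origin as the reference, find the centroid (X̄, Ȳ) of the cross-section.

X̄ = 101.40 in, Ȳ = 29.65 in

plate: A = 200 × 60 = 12000.00, centroid at (100.00, 30.00).
removed quarter-circle: A = −¼π·15² = -176.71, centroid at (6.37, 53.63).
ΣA = 11823.29 in², ΣAX̄ = 1198875.00 in³, ΣAȲ = 350522.12 in³.
X̄ = 1198875.00/11823.29 = 101.40 in; Ȳ = 350522.12/11823.29 = 29.65 in.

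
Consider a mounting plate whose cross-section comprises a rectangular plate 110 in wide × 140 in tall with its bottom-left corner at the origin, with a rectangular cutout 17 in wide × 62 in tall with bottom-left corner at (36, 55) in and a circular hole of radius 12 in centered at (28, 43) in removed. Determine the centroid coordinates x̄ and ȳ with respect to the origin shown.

x̄ = 56.68 in, ȳ = 69.67 in

plate: A = 110 × 140 = 15400.00, centroid at (55.00, 70.00).
hole 1: A = −(17 × 62) = -1054.00, centroid at (44.50, 86.00).
hole 2: A = −π·12² = -452.39, centroid at (28.00, 43.00).
ΣA = 13893.61 in², ΣAx̄ = 787430.10 in³, ΣAȳ = 967903.26 in³.
x̄ = 787430.10/13893.61 = 56.68 in; ȳ = 967903.26/13893.61 = 69.67 in.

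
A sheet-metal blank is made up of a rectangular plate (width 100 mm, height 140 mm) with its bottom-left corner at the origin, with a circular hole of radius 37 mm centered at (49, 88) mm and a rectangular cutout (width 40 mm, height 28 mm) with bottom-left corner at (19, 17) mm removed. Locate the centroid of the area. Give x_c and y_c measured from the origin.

x_c = 51.94 mm, y_c = 66.07 mm

plate: A = 100 × 140 = 14000.00, centroid at (50.00, 70.00).
hole 1: A = −π·37² = -4300.84, centroid at (49.00, 88.00).
hole 2: A = −(40 × 28) = -1120.00, centroid at (39.00, 31.00).
ΣA = 8579.16 mm², ΣAx_c = 445578.82 mm³, ΣAy_c = 566806.05 mm³.
x_c = 445578.82/8579.16 = 51.94 mm; y_c = 566806.05/8579.16 = 66.07 mm.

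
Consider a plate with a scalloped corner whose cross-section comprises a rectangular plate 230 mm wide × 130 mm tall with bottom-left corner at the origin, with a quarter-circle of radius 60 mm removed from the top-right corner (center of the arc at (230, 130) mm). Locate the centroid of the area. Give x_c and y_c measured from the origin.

plate: A = 230 × 130 = 29900.00, centroid at (115.00, 65.00).
removed quarter-circle: A = −¼π·60² = -2827.43, centroid at (204.54, 104.54).
ΣA = 27072.57 mm², ΣAx_c = 2860190.32 mm³, ΣAy_c = 1647933.66 mm³.
x_c = 2860190.32/27072.57 = 105.65 mm; y_c = 1647933.66/27072.57 = 60.87 mm.

x_c = 105.65 mm, y_c = 60.87 mm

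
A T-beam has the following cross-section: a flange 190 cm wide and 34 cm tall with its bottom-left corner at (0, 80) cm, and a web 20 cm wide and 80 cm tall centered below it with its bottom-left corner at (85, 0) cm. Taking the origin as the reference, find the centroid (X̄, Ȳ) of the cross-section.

X̄ = 95.00 cm, Ȳ = 85.68 cm

web: A = 20 × 80 = 1600.00, centroid at (95.00, 40.00).
flange: A = 190 × 34 = 6460.00, centroid at (95.00, 97.00).
ΣA = 8060.00 cm²
ΣAX̄ = (1600.00)(95.00) + (6460.00)(95.00) = 765700.00 cm³
ΣAȲ = (1600.00)(40.00) + (6460.00)(97.00) = 690620.00 cm³
X̄ = 765700.00 / 8060.00 = 95.00 cm
Ȳ = 690620.00 / 8060.00 = 85.68 cm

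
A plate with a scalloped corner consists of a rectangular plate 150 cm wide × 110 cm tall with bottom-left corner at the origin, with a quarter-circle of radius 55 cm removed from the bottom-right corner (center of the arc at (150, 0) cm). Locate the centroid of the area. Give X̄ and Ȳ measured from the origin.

plate: A = 150 × 110 = 16500.00, centroid at (75.00, 55.00).
removed quarter-circle: A = −¼π·55² = -2375.83, centroid at (126.66, 23.34).
ΣA = 14124.17 cm², ΣAX̄ = 936583.92 cm³, ΣAȲ = 852041.67 cm³.
X̄ = 936583.92/14124.17 = 66.31 cm; Ȳ = 852041.67/14124.17 = 60.33 cm.

X̄ = 66.31 cm, Ȳ = 60.33 cm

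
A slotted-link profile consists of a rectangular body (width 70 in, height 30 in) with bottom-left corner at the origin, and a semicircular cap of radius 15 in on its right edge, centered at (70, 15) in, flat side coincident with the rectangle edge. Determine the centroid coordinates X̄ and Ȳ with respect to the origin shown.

X̄ = 40.96 in, Ȳ = 15.00 in

Part | A | x̄ᵢ | ȳᵢ | A·x̄ᵢ | A·ȳᵢ
rectangular body | 2100.00 | 35.00 | 15.00 | 73500.00 | 31500.00
semicircular end | 353.43 | 76.37 | 15.00 | 26990.04 | 5301.44
Σ | 2453.43 |  |  | 100490.04 | 36801.44
X̄ = 100490.04 / 2453.43 = 40.96 in
Ȳ = 36801.44 / 2453.43 = 15.00 in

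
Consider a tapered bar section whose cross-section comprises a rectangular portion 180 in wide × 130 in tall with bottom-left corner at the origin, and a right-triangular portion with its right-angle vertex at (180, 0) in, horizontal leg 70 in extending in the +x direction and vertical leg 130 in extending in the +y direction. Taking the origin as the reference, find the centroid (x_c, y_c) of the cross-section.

Part | A | x̄ᵢ | ȳᵢ | A·x̄ᵢ | A·ȳᵢ
rectangular portion | 23400.00 | 90.00 | 65.00 | 2106000.00 | 1521000.00
triangular portion | 4550.00 | 203.33 | 43.33 | 925166.67 | 197166.67
Σ | 27950.00 |  |  | 3031166.67 | 1718166.67
x_c = 3031166.67 / 27950.00 = 108.45 in
y_c = 1718166.67 / 27950.00 = 61.47 in

x_c = 108.45 in, y_c = 61.47 in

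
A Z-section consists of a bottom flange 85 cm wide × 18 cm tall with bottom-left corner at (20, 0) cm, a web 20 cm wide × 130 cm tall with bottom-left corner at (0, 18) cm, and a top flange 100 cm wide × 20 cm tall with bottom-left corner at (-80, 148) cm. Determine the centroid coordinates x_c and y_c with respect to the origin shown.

bottom flange: A = 85 × 18 = 1530.00, centroid at (62.50, 9.00).
web: A = 20 × 130 = 2600.00, centroid at (10.00, 83.00).
top flange: A = 100 × 20 = 2000.00, centroid at (-30.00, 158.00).
ΣA = 6130.00 cm²
ΣAx_c = (1530.00)(62.50) + (2600.00)(10.00) + (2000.00)(-30.00) = 61625.00 cm³
ΣAy_c = (1530.00)(9.00) + (2600.00)(83.00) + (2000.00)(158.00) = 545570.00 cm³
x_c = 61625.00 / 6130.00 = 10.05 cm
y_c = 545570.00 / 6130.00 = 89.00 cm

x_c = 10.05 cm, y_c = 89.00 cm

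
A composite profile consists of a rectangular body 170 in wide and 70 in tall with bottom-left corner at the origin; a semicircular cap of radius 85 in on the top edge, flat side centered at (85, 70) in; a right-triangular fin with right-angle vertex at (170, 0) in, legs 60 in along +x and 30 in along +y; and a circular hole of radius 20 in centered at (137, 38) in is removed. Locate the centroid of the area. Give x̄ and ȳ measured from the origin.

x̄ = 86.27 in, ȳ = 69.09 in

Part | A | x̄ᵢ | ȳᵢ | A·x̄ᵢ | A·ȳᵢ
rectangular body | 11900.00 | 85.00 | 35.00 | 1011500.00 | 416500.00
semicircular top | 11349.00 | 85.00 | 106.08 | 964665.29 | 1203846.91
triangular fin | 900.00 | 190.00 | 10.00 | 171000.00 | 9000.00
hole | -1256.64 | 137.00 | 38.00 | -172159.28 | -47752.21
Σ | 22892.37 |  |  | 1975006.02 | 1581594.70
x̄ = 1975006.02 / 22892.37 = 86.27 in
ȳ = 1581594.70 / 22892.37 = 69.09 in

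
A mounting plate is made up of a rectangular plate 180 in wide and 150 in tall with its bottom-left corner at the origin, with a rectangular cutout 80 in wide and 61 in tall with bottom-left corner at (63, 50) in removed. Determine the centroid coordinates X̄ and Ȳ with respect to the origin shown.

plate: A = 180 × 150 = 27000.00, centroid at (90.00, 75.00).
hole: A = −(80 × 61) = -4880.00, centroid at (103.00, 80.50).
ΣA = 22120.00 in², ΣAX̄ = 1927360.00 in³, ΣAȲ = 1632160.00 in³.
X̄ = 1927360.00/22120.00 = 87.13 in; Ȳ = 1632160.00/22120.00 = 73.79 in.

X̄ = 87.13 in, Ȳ = 73.79 in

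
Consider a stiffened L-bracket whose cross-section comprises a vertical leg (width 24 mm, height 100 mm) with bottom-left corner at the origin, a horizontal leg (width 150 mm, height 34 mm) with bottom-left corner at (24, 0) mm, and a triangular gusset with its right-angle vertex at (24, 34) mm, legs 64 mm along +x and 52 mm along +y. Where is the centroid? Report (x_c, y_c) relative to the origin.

Part | A | x̄ᵢ | ȳᵢ | A·x̄ᵢ | A·ȳᵢ
vertical leg | 2400.00 | 12.00 | 50.00 | 28800.00 | 120000.00
horizontal leg | 5100.00 | 99.00 | 17.00 | 504900.00 | 86700.00
gusset | 1664.00 | 45.33 | 51.33 | 75434.67 | 85418.67
Σ | 9164.00 |  |  | 609134.67 | 292118.67
x_c = 609134.67 / 9164.00 = 66.47 mm
y_c = 292118.67 / 9164.00 = 31.88 mm

x_c = 66.47 mm, y_c = 31.88 mm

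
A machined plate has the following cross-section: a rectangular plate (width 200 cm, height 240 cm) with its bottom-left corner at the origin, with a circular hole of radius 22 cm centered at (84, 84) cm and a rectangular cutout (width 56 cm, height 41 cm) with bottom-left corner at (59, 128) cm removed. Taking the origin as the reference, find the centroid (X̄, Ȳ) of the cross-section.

X̄ = 101.23 cm, Ȳ = 119.76 cm

plate: A = 200 × 240 = 48000.00, centroid at (100.00, 120.00).
hole 1: A = −π·22² = -1520.53, centroid at (84.00, 84.00).
hole 2: A = −(56 × 41) = -2296.00, centroid at (87.00, 148.50).
ΣA = 44183.47 cm², ΣAX̄ = 4472523.41 cm³, ΣAȲ = 5291319.41 cm³.
X̄ = 4472523.41/44183.47 = 101.23 cm; Ȳ = 5291319.41/44183.47 = 119.76 cm.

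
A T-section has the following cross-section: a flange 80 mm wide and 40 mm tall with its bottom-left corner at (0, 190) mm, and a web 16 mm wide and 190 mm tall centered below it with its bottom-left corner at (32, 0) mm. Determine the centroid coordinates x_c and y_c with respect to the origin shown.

x_c = 40.00 mm, y_c = 153.97 mm

web: A = 16 × 190 = 3040.00, centroid at (40.00, 95.00).
flange: A = 80 × 40 = 3200.00, centroid at (40.00, 210.00).
ΣA = 6240.00 mm², ΣAx_c = 249600.00 mm³, ΣAy_c = 960800.00 mm³.
x_c = 249600.00/6240.00 = 40.00 mm; y_c = 960800.00/6240.00 = 153.97 mm.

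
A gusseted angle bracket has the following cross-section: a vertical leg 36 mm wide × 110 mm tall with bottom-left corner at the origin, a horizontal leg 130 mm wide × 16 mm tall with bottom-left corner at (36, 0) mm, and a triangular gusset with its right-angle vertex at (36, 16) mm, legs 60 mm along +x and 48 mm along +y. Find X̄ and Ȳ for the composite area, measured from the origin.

X̄ = 48.40 mm, Ȳ = 37.50 mm

vertical leg: A = 36 × 110 = 3960.00, centroid at (18.00, 55.00).
horizontal leg: A = 130 × 16 = 2080.00, centroid at (101.00, 8.00).
gusset: A = ½·60·48 = 1440.00, centroid at (56.00, 32.00).
ΣA = 7480.00 mm², ΣAX̄ = 362000.00 mm³, ΣAȲ = 280520.00 mm³.
X̄ = 362000.00/7480.00 = 48.40 mm; Ȳ = 280520.00/7480.00 = 37.50 mm.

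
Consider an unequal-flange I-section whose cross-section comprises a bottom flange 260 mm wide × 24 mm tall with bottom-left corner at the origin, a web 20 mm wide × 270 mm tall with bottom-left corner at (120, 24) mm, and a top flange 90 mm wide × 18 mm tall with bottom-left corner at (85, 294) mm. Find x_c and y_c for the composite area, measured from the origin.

bottom flange: A = 260 × 24 = 6240.00, centroid at (130.00, 12.00).
web: A = 20 × 270 = 5400.00, centroid at (130.00, 159.00).
top flange: A = 90 × 18 = 1620.00, centroid at (130.00, 303.00).
ΣA = 13260.00 mm², ΣAx_c = 1723800.00 mm³, ΣAy_c = 1424340.00 mm³.
x_c = 1723800.00/13260.00 = 130.00 mm; y_c = 1424340.00/13260.00 = 107.42 mm.

x_c = 130.00 mm, y_c = 107.42 mm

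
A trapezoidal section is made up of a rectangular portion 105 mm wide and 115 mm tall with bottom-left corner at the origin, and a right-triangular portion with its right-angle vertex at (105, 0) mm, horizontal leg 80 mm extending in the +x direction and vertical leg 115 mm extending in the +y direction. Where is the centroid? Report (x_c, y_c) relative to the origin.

x_c = 74.34 mm, y_c = 52.21 mm

rectangular portion: A = 105 × 115 = 12075.00, centroid at (52.50, 57.50).
triangular portion: A = ½·80·115 = 4600.00, centroid at (131.67, 38.33).
ΣA = 16675.00 mm², ΣAx_c = 1239604.17 mm³, ΣAy_c = 870645.83 mm³.
x_c = 1239604.17/16675.00 = 74.34 mm; y_c = 870645.83/16675.00 = 52.21 mm.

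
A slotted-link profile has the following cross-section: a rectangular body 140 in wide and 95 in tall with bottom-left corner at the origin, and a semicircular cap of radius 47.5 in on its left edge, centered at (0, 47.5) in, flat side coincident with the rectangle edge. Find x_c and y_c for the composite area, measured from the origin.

Part | A | x̄ᵢ | ȳᵢ | A·x̄ᵢ | A·ȳᵢ
rectangular body | 13300.00 | 70.00 | 47.50 | 931000.00 | 631750.00
semicircular end | 3544.11 | -20.16 | 47.50 | -71447.92 | 168345.19
Σ | 16844.11 |  |  | 859552.08 | 800095.19
x_c = 859552.08 / 16844.11 = 51.03 in
y_c = 800095.19 / 16844.11 = 47.50 in

x_c = 51.03 in, y_c = 47.50 in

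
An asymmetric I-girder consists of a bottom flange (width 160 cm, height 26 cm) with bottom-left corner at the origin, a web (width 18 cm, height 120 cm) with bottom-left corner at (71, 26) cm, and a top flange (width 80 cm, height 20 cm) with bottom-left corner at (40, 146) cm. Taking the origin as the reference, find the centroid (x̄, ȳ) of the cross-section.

x̄ = 80.00 cm, ȳ = 61.80 cm

bottom flange: A = 160 × 26 = 4160.00, centroid at (80.00, 13.00).
web: A = 18 × 120 = 2160.00, centroid at (80.00, 86.00).
top flange: A = 80 × 20 = 1600.00, centroid at (80.00, 156.00).
ΣA = 7920.00 cm²
ΣAx̄ = (4160.00)(80.00) + (2160.00)(80.00) + (1600.00)(80.00) = 633600.00 cm³
ΣAȳ = (4160.00)(13.00) + (2160.00)(86.00) + (1600.00)(156.00) = 489440.00 cm³
x̄ = 633600.00 / 7920.00 = 80.00 cm
ȳ = 489440.00 / 7920.00 = 61.80 cm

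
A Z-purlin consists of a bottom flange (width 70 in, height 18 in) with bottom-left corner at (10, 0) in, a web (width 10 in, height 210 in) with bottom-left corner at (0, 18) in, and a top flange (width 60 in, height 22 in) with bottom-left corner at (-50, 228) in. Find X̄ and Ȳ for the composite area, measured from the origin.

X̄ = 8.72 in, Ȳ = 125.03 in

bottom flange: A = 70 × 18 = 1260.00, centroid at (45.00, 9.00).
web: A = 10 × 210 = 2100.00, centroid at (5.00, 123.00).
top flange: A = 60 × 22 = 1320.00, centroid at (-20.00, 239.00).
ΣA = 4680.00 in², ΣAX̄ = 40800.00 in³, ΣAȲ = 585120.00 in³.
X̄ = 40800.00/4680.00 = 8.72 in; Ȳ = 585120.00/4680.00 = 125.03 in.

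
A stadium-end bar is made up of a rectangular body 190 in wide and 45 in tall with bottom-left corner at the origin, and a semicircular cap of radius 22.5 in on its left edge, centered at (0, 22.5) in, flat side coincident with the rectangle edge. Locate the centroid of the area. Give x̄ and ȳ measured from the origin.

x̄ = 86.10 in, ȳ = 22.50 in

Part | A | x̄ᵢ | ȳᵢ | A·x̄ᵢ | A·ȳᵢ
rectangular body | 8550.00 | 95.00 | 22.50 | 812250.00 | 192375.00
semicircular end | 795.22 | -9.55 | 22.50 | -7593.75 | 17892.35
Σ | 9345.22 |  |  | 804656.25 | 210267.35
x̄ = 804656.25 / 9345.22 = 86.10 in
ȳ = 210267.35 / 9345.22 = 22.50 in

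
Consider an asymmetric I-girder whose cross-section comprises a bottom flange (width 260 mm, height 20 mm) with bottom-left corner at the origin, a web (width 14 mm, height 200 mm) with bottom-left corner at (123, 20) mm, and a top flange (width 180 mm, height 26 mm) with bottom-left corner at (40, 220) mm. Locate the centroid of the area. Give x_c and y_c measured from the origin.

bottom flange: A = 260 × 20 = 5200.00, centroid at (130.00, 10.00).
web: A = 14 × 200 = 2800.00, centroid at (130.00, 120.00).
top flange: A = 180 × 26 = 4680.00, centroid at (130.00, 233.00).
ΣA = 12680.00 mm²
ΣAx_c = (5200.00)(130.00) + (2800.00)(130.00) + (4680.00)(130.00) = 1648400.00 mm³
ΣAy_c = (5200.00)(10.00) + (2800.00)(120.00) + (4680.00)(233.00) = 1478440.00 mm³
x_c = 1648400.00 / 12680.00 = 130.00 mm
y_c = 1478440.00 / 12680.00 = 116.60 mm

x_c = 130.00 mm, y_c = 116.60 mm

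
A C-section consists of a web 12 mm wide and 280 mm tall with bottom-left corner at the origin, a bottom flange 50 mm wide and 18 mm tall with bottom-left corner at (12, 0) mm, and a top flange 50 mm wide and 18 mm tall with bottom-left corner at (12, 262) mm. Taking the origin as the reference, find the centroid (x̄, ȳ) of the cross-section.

x̄ = 16.81 mm, ȳ = 140.00 mm

web: A = 12 × 280 = 3360.00, centroid at (6.00, 140.00).
bottom flange: A = 50 × 18 = 900.00, centroid at (37.00, 9.00).
top flange: A = 50 × 18 = 900.00, centroid at (37.00, 271.00).
ΣA = 5160.00 mm²
ΣAx̄ = (3360.00)(6.00) + (900.00)(37.00) + (900.00)(37.00) = 86760.00 mm³
ΣAȳ = (3360.00)(140.00) + (900.00)(9.00) + (900.00)(271.00) = 722400.00 mm³
x̄ = 86760.00 / 5160.00 = 16.81 mm
ȳ = 722400.00 / 5160.00 = 140.00 mm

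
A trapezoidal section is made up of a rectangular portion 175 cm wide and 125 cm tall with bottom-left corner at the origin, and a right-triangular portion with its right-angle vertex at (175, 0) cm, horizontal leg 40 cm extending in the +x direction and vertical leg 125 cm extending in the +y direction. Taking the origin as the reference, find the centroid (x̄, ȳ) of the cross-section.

x̄ = 97.84 cm, ȳ = 60.36 cm

rectangular portion: A = 175 × 125 = 21875.00, centroid at (87.50, 62.50).
triangular portion: A = ½·40·125 = 2500.00, centroid at (188.33, 41.67).
ΣA = 24375.00 cm², ΣAx̄ = 2384895.83 cm³, ΣAȳ = 1471354.17 cm³.
x̄ = 2384895.83/24375.00 = 97.84 cm; ȳ = 1471354.17/24375.00 = 60.36 cm.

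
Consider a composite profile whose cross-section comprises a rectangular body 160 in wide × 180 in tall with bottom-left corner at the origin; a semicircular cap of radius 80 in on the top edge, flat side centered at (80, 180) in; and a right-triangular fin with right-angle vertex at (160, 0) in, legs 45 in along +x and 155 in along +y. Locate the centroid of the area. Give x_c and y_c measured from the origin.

x_c = 87.82 in, y_c = 116.27 in

rectangular body: A = 160 × 180 = 28800.00, centroid at (80.00, 90.00).
semicircular top: A = ½π·80² = 10053.10, centroid at (80.00, 213.95).
triangular fin: A = ½·45·155 = 3487.50, centroid at (175.00, 51.67).
ΣA = 42340.60 in²
ΣAx_c = (28800.00)(80.00) + (10053.10)(80.00) + (3487.50)(175.00) = 3718560.22 in³
ΣAy_c = (28800.00)(90.00) + (10053.10)(213.95) + (3487.50)(51.67) = 4923078.20 in³
x_c = 3718560.22 / 42340.60 = 87.82 in
y_c = 4923078.20 / 42340.60 = 116.27 in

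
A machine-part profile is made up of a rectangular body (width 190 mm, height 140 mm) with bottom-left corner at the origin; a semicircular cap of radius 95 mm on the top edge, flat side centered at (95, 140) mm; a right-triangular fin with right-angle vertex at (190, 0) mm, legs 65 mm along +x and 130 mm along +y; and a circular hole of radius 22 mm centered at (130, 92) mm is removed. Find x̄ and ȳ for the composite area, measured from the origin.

rectangular body: A = 190 × 140 = 26600.00, centroid at (95.00, 70.00).
semicircular top: A = ½π·95² = 14176.44, centroid at (95.00, 180.32).
triangular fin: A = ½·65·130 = 4225.00, centroid at (211.67, 43.33).
hole: A = −π·22² = -1520.53, centroid at (130.00, 92.00).
ΣA = 43480.91 mm²
ΣAx̄ = (26600.00)(95.00) + (14176.44)(95.00) + (4225.00)(211.67) + (-1520.53)(130.00) = 4570384.16 mm³
ΣAȳ = (26600.00)(70.00) + (14176.44)(180.32) + (4225.00)(43.33) + (-1520.53)(92.00) = 4461478.99 mm³
x̄ = 4570384.16 / 43480.91 = 105.11 mm
ȳ = 4461478.99 / 43480.91 = 102.61 mm

x̄ = 105.11 mm, ȳ = 102.61 mm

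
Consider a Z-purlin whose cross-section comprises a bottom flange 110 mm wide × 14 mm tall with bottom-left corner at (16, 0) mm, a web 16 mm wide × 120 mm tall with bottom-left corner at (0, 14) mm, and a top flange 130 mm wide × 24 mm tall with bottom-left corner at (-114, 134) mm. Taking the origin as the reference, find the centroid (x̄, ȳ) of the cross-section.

Part | A | x̄ᵢ | ȳᵢ | A·x̄ᵢ | A·ȳᵢ
bottom flange | 1540.00 | 71.00 | 7.00 | 109340.00 | 10780.00
web | 1920.00 | 8.00 | 74.00 | 15360.00 | 142080.00
top flange | 3120.00 | -49.00 | 146.00 | -152880.00 | 455520.00
Σ | 6580.00 |  |  | -28180.00 | 608380.00
x̄ = -28180.00 / 6580.00 = -4.28 mm
ȳ = 608380.00 / 6580.00 = 92.46 mm

x̄ = -4.28 mm, ȳ = 92.46 mm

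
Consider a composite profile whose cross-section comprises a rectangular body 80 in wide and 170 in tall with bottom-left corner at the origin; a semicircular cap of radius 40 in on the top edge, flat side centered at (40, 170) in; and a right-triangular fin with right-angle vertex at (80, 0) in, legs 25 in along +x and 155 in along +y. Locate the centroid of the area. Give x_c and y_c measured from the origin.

x_c = 45.19 in, y_c = 95.62 in

Part | A | x̄ᵢ | ȳᵢ | A·x̄ᵢ | A·ȳᵢ
rectangular body | 13600.00 | 40.00 | 85.00 | 544000.00 | 1156000.00
semicircular top | 2513.27 | 40.00 | 186.98 | 100530.96 | 469923.27
triangular fin | 1937.50 | 88.33 | 51.67 | 171145.83 | 100104.17
Σ | 18050.77 |  |  | 815676.80 | 1726027.43
x_c = 815676.80 / 18050.77 = 45.19 in
y_c = 1726027.43 / 18050.77 = 95.62 in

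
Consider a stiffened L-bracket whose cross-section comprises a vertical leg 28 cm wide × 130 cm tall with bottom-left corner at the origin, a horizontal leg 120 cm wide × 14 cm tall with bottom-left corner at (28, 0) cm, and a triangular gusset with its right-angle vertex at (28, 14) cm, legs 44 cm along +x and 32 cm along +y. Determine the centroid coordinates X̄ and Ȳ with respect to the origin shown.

vertical leg: A = 28 × 130 = 3640.00, centroid at (14.00, 65.00).
horizontal leg: A = 120 × 14 = 1680.00, centroid at (88.00, 7.00).
gusset: A = ½·44·32 = 704.00, centroid at (42.67, 24.67).
ΣA = 6024.00 cm², ΣAX̄ = 228837.33 cm³, ΣAȲ = 265725.33 cm³.
X̄ = 228837.33/6024.00 = 37.99 cm; Ȳ = 265725.33/6024.00 = 44.11 cm.

X̄ = 37.99 cm, Ȳ = 44.11 cm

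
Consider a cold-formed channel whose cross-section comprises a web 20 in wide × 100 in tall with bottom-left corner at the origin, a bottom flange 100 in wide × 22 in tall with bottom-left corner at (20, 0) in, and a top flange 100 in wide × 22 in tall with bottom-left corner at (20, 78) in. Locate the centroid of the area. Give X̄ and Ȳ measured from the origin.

X̄ = 51.25 in, Ȳ = 50.00 in

Part | A | x̄ᵢ | ȳᵢ | A·x̄ᵢ | A·ȳᵢ
web | 2000.00 | 10.00 | 50.00 | 20000.00 | 100000.00
bottom flange | 2200.00 | 70.00 | 11.00 | 154000.00 | 24200.00
top flange | 2200.00 | 70.00 | 89.00 | 154000.00 | 195800.00
Σ | 6400.00 |  |  | 328000.00 | 320000.00
X̄ = 328000.00 / 6400.00 = 51.25 in
Ȳ = 320000.00 / 6400.00 = 50.00 in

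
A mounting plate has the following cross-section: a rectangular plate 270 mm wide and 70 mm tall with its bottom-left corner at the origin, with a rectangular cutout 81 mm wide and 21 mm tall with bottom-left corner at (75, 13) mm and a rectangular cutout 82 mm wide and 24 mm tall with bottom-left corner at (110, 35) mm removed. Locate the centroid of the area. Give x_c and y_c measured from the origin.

plate: A = 270 × 70 = 18900.00, centroid at (135.00, 35.00).
hole 1: A = −(81 × 21) = -1701.00, centroid at (115.50, 23.50).
hole 2: A = −(82 × 24) = -1968.00, centroid at (151.00, 47.00).
ΣA = 15231.00 mm², ΣAx_c = 2057866.50 mm³, ΣAy_c = 529030.50 mm³.
x_c = 2057866.50/15231.00 = 135.11 mm; y_c = 529030.50/15231.00 = 34.73 mm.

x_c = 135.11 mm, y_c = 34.73 mm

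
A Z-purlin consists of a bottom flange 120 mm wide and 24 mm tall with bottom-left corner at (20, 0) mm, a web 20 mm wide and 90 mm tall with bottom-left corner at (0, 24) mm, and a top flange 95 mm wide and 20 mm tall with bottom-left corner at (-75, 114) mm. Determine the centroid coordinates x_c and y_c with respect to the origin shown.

x_c = 29.81 mm, y_c = 59.93 mm

bottom flange: A = 120 × 24 = 2880.00, centroid at (80.00, 12.00).
web: A = 20 × 90 = 1800.00, centroid at (10.00, 69.00).
top flange: A = 95 × 20 = 1900.00, centroid at (-27.50, 124.00).
ΣA = 6580.00 mm², ΣAx_c = 196150.00 mm³, ΣAy_c = 394360.00 mm³.
x_c = 196150.00/6580.00 = 29.81 mm; y_c = 394360.00/6580.00 = 59.93 mm.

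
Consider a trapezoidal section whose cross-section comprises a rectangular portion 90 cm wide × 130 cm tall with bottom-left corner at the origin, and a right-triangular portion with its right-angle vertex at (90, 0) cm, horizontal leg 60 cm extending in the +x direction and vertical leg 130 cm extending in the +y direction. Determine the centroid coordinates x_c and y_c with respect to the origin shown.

rectangular portion: A = 90 × 130 = 11700.00, centroid at (45.00, 65.00).
triangular portion: A = ½·60·130 = 3900.00, centroid at (110.00, 43.33).
ΣA = 15600.00 cm²
ΣAx_c = (11700.00)(45.00) + (3900.00)(110.00) = 955500.00 cm³
ΣAy_c = (11700.00)(65.00) + (3900.00)(43.33) = 929500.00 cm³
x_c = 955500.00 / 15600.00 = 61.25 cm
y_c = 929500.00 / 15600.00 = 59.58 cm

x_c = 61.25 cm, y_c = 59.58 cm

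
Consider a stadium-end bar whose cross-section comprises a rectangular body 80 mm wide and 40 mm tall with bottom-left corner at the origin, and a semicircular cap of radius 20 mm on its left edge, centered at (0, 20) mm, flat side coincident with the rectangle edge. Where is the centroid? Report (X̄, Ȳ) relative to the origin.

Part | A | x̄ᵢ | ȳᵢ | A·x̄ᵢ | A·ȳᵢ
rectangular body | 3200.00 | 40.00 | 20.00 | 128000.00 | 64000.00
semicircular end | 628.32 | -8.49 | 20.00 | -5333.33 | 12566.37
Σ | 3828.32 |  |  | 122666.67 | 76566.37
X̄ = 122666.67 / 3828.32 = 32.04 mm
Ȳ = 76566.37 / 3828.32 = 20.00 mm

X̄ = 32.04 mm, Ȳ = 20.00 mm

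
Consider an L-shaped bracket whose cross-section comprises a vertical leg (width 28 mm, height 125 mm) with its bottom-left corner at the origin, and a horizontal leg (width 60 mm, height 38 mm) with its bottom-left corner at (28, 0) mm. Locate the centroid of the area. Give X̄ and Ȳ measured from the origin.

Part | A | x̄ᵢ | ȳᵢ | A·x̄ᵢ | A·ȳᵢ
vertical leg | 3500.00 | 14.00 | 62.50 | 49000.00 | 218750.00
horizontal leg | 2280.00 | 58.00 | 19.00 | 132240.00 | 43320.00
Σ | 5780.00 |  |  | 181240.00 | 262070.00
X̄ = 181240.00 / 5780.00 = 31.36 mm
Ȳ = 262070.00 / 5780.00 = 45.34 mm

X̄ = 31.36 mm, Ȳ = 45.34 mm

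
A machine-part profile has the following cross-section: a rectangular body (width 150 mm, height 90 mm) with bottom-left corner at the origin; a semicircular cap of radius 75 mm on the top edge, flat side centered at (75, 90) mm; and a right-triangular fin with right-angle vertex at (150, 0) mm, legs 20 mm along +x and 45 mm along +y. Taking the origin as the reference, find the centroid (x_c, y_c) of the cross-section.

x_c = 76.61 mm, y_c = 74.20 mm

Part | A | x̄ᵢ | ȳᵢ | A·x̄ᵢ | A·ȳᵢ
rectangular body | 13500.00 | 75.00 | 45.00 | 1012500.00 | 607500.00
semicircular top | 8835.73 | 75.00 | 121.83 | 662679.70 | 1076465.64
triangular fin | 450.00 | 156.67 | 15.00 | 70500.00 | 6750.00
Σ | 22785.73 |  |  | 1745679.70 | 1690715.64
x_c = 1745679.70 / 22785.73 = 76.61 mm
y_c = 1690715.64 / 22785.73 = 74.20 mm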